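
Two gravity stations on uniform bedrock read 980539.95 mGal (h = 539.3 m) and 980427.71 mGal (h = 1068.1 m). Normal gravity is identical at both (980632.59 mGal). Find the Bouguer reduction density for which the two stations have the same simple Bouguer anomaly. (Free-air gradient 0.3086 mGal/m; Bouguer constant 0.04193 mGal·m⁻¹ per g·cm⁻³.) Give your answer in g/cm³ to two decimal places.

Δg_obs = 980427.71 − 980539.95 = -112.24 mGal over Δh = 1068.1 − 539.3 = 528.8 m
Equal Bouguer anomalies ⇒ Δg_obs + (0.3086 − 0.04193ρ)·Δh = 0
0.3086 − 0.04193ρ = −Δg_obs/Δh = 0.21225
ρ = (0.3086 − 0.21225) / 0.04193 = 2.30 g/cm³

2.30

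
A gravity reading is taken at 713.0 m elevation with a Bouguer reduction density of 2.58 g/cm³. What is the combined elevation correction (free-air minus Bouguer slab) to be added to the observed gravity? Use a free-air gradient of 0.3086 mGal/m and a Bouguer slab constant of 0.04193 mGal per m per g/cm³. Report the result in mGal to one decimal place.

142.9

Combined gradient = 0.3086 − 0.04193 × 2.58 = 0.2004206 mGal/m
Combined elevation correction = 0.2004206 × 713.0 = 142.9 mGal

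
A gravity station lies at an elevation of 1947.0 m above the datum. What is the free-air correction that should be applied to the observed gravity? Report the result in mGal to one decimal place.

600.8

Free-air correction = 0.3086 × 1947.0 = 600.8 mGal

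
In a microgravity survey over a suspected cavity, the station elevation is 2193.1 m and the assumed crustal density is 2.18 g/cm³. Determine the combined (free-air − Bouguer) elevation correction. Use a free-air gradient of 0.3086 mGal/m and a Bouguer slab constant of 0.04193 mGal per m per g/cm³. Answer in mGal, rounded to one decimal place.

476.3

Combined gradient = 0.3086 − 0.04193 × 2.18 = 0.2171926 mGal/m
Combined elevation correction = 0.2171926 × 2193.1 = 476.3 mGal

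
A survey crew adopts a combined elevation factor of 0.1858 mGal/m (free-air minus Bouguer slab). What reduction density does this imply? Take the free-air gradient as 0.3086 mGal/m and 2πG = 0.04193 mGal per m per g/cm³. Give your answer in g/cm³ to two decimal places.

0.1858 = 0.3086 − 0.04193 × ρ
ρ = (0.3086 − 0.1858) / 0.04193 = 2.93 g/cm³

2.93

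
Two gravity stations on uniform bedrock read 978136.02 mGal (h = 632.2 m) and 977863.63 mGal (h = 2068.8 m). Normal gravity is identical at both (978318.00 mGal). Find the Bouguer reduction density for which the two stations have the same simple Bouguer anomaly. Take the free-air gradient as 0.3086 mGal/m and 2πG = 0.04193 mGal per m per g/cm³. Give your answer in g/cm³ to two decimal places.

2.84

Δg_obs = 977863.63 − 978136.02 = -272.39 mGal over Δh = 2068.8 − 632.2 = 1436.6 m
Equal Bouguer anomalies ⇒ Δg_obs + (0.3086 − 0.04193ρ)·Δh = 0
0.3086 − 0.04193ρ = −Δg_obs/Δh = 0.18961
ρ = (0.3086 − 0.18961) / 0.04193 = 2.84 g/cm³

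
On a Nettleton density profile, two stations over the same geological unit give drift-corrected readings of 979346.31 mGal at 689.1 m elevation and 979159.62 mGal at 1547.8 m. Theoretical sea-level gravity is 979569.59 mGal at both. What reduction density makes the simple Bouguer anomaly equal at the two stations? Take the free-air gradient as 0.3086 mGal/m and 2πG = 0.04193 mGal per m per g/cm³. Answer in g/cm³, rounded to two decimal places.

Δg_obs = 979159.62 − 979346.31 = -186.69 mGal over Δh = 1547.8 − 689.1 = 858.7 m
Equal Bouguer anomalies ⇒ Δg_obs + (0.3086 − 0.04193ρ)·Δh = 0
0.3086 − 0.04193ρ = −Δg_obs/Δh = 0.21741
ρ = (0.3086 − 0.21741) / 0.04193 = 2.17 g/cm³

2.17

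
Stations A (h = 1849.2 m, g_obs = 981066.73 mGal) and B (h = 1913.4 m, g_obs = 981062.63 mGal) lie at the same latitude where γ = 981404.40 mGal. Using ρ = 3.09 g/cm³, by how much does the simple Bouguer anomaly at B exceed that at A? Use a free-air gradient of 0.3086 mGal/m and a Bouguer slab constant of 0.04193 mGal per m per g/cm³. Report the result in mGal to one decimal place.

7.4

Δg_SB(A) = 981066.73 − 981404.40 + 0.3086×1849.2 − 0.04193×3.09×1849.2 = -6.60 mGal
Δg_SB(B) = 981062.63 − 981404.40 + 0.3086×1913.4 − 0.04193×3.09×1913.4 = 0.80 mGal
Difference = 0.80 − (-6.60) = 7.40 mGal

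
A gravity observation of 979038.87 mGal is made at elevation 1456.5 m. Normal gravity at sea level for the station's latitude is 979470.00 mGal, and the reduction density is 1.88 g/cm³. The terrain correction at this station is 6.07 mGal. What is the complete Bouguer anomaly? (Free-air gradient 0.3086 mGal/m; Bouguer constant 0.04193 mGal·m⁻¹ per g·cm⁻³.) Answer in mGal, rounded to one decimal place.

-90.4

Free-air correction = 0.3086 × 1456.5 = 449.48 mGal
Free-air anomaly = 979038.87 − 979470.00 + (449.48) = 18.35 mGal
Bouguer slab correction = 0.04193 × 1.88 × 1456.5 = 114.81 mGal
Simple Bouguer anomaly = 18.35 − (114.81) = -96.46 mGal
Complete Bouguer anomaly = -96.46 + 6.07 = -90.39 mGal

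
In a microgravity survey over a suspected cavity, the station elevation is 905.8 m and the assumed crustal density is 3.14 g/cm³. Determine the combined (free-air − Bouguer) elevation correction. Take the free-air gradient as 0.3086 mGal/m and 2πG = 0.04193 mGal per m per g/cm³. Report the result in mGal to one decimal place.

Combined gradient = 0.3086 − 0.04193 × 3.14 = 0.1769398 mGal/m
Combined elevation correction = 0.1769398 × 905.8 = 160.3 mGal

160.3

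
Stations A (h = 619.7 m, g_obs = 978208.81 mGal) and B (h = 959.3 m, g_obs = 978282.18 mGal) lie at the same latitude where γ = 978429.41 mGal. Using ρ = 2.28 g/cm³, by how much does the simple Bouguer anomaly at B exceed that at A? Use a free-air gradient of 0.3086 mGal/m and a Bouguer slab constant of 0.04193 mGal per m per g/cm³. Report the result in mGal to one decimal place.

145.7

Δg_SB(A) = 978208.81 − 978429.41 + 0.3086×619.7 − 0.04193×2.28×619.7 = -88.60 mGal
Δg_SB(B) = 978282.18 − 978429.41 + 0.3086×959.3 − 0.04193×2.28×959.3 = 57.10 mGal
Difference = 57.10 − (-88.60) = 145.70 mGal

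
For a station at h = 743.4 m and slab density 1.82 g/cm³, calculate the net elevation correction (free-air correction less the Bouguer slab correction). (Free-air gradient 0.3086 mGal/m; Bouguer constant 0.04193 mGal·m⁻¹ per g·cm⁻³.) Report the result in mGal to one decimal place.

Combined gradient = 0.3086 − 0.04193 × 1.82 = 0.2322874 mGal/m
Combined elevation correction = 0.2322874 × 743.4 = 172.7 mGal

172.7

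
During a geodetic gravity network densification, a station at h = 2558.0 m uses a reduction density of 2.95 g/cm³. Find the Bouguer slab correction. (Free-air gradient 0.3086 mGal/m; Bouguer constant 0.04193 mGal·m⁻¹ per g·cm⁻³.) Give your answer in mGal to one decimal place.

316.4

Bouguer slab correction = 0.04193 × 2.95 × 2558.0 = 316.4 mGal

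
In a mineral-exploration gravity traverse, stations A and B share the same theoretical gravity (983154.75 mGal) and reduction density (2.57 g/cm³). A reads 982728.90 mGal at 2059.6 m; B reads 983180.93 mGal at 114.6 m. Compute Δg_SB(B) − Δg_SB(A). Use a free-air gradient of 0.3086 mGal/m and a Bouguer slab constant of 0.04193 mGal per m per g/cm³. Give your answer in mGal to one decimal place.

Δg_SB(A) = 982728.90 − 983154.75 + 0.3086×2059.6 − 0.04193×2.57×2059.6 = -12.20 mGal
Δg_SB(B) = 983180.93 − 983154.75 + 0.3086×114.6 − 0.04193×2.57×114.6 = 49.20 mGal
Difference = 49.20 − (-12.20) = 61.40 mGal

61.4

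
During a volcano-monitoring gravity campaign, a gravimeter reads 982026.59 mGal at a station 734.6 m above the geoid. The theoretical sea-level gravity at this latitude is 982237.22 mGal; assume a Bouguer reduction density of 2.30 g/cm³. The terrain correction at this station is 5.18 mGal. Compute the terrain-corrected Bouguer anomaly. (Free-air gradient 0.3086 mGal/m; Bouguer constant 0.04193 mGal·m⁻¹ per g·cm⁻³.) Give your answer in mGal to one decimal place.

-49.6

Free-air correction = 0.3086 × 734.6 = 226.70 mGal
Free-air anomaly = 982026.59 − 982237.22 + (226.70) = 16.07 mGal
Bouguer slab correction = 0.04193 × 2.30 × 734.6 = 70.84 mGal
Simple Bouguer anomaly = 16.07 − (70.84) = -54.77 mGal
Complete Bouguer anomaly = -54.77 + 5.18 = -49.59 mGal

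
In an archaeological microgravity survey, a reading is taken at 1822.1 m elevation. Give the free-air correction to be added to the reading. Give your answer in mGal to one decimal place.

562.3

Free-air correction = 0.3086 × 1822.1 = 562.3 mGal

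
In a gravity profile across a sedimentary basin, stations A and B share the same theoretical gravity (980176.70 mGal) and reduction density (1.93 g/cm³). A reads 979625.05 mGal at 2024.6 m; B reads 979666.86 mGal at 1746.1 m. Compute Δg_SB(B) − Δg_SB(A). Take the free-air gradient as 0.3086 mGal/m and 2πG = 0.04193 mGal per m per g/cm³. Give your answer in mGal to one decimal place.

-21.6

Δg_SB(A) = 979625.05 − 980176.70 + 0.3086×2024.6 − 0.04193×1.93×2024.6 = -90.70 mGal
Δg_SB(B) = 979666.86 − 980176.70 + 0.3086×1746.1 − 0.04193×1.93×1746.1 = -112.30 mGal
Difference = -112.30 − (-90.70) = -21.60 mGal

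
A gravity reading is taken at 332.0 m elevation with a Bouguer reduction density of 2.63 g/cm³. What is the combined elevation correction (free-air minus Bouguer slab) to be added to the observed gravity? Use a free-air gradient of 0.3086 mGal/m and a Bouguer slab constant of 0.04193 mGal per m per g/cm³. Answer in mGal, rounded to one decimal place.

Combined gradient = 0.3086 − 0.04193 × 2.63 = 0.1983241 mGal/m
Combined elevation correction = 0.1983241 × 332.0 = 65.8 mGal

65.8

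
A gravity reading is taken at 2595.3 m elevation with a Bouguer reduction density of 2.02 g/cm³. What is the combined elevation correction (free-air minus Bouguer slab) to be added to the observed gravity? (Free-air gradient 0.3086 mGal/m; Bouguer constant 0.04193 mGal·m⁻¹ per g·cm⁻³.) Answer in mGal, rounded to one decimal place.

581.1

Combined gradient = 0.3086 − 0.04193 × 2.02 = 0.2239014 mGal/m
Combined elevation correction = 0.2239014 × 2595.3 = 581.1 mGal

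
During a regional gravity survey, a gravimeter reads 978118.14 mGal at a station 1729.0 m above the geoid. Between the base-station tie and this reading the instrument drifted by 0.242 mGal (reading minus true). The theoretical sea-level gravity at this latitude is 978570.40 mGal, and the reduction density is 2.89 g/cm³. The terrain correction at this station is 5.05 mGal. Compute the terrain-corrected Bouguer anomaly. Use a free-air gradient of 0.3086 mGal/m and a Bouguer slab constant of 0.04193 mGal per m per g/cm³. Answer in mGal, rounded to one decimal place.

-123.4

Drift-corrected reading = 978118.14 − (0.242) = 978117.898 mGal
Free-air correction = 0.3086 × 1729.0 = 533.57 mGal
Free-air anomaly = 978117.898 − 978570.40 + (533.57) = 81.068 mGal
Bouguer slab correction = 0.04193 × 2.89 × 1729.0 = 209.52 mGal
Simple Bouguer anomaly = 81.068 − (209.52) = -128.452 mGal
Complete Bouguer anomaly = -128.452 + 5.05 = -123.402 mGal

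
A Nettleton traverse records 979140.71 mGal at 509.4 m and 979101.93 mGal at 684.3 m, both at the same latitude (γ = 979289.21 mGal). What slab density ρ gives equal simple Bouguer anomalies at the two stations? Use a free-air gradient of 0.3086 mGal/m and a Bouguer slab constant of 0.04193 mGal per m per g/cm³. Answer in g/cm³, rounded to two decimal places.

Δg_obs = 979101.93 − 979140.71 = -38.78 mGal over Δh = 684.3 − 509.4 = 174.9 m
Equal Bouguer anomalies ⇒ Δg_obs + (0.3086 − 0.04193ρ)·Δh = 0
0.3086 − 0.04193ρ = −Δg_obs/Δh = 0.22173
ρ = (0.3086 − 0.22173) / 0.04193 = 2.07 g/cm³

2.07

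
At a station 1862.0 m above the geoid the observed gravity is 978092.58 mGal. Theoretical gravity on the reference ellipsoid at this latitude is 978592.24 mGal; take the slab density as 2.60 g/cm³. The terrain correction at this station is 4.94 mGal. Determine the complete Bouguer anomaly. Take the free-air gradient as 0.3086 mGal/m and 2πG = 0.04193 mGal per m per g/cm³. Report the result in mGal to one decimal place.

-123.1

Free-air correction = 0.3086 × 1862.0 = 574.61 mGal
Free-air anomaly = 978092.58 − 978592.24 + (574.61) = 74.95 mGal
Bouguer slab correction = 0.04193 × 2.60 × 1862.0 = 202.99 mGal
Simple Bouguer anomaly = 74.95 − (202.99) = -128.04 mGal
Complete Bouguer anomaly = -128.04 + 4.94 = -123.10 mGal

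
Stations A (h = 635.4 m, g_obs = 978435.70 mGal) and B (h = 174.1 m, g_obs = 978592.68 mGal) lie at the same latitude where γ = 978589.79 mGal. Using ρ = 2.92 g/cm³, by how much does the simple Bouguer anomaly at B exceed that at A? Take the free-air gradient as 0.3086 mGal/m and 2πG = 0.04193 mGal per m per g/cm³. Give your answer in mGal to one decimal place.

Δg_SB(A) = 978435.70 − 978589.79 + 0.3086×635.4 − 0.04193×2.92×635.4 = -35.80 mGal
Δg_SB(B) = 978592.68 − 978589.79 + 0.3086×174.1 − 0.04193×2.92×174.1 = 35.30 mGal
Difference = 35.30 − (-35.80) = 71.10 mGal

71.1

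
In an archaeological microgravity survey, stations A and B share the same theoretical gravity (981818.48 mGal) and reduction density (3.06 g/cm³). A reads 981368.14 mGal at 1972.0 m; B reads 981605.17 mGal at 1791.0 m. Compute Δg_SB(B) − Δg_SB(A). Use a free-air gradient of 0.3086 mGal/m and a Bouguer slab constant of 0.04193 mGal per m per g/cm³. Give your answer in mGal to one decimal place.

Δg_SB(A) = 981368.14 − 981818.48 + 0.3086×1972.0 − 0.04193×3.06×1972.0 = -94.80 mGal
Δg_SB(B) = 981605.17 − 981818.48 + 0.3086×1791.0 − 0.04193×3.06×1791.0 = 109.60 mGal
Difference = 109.60 − (-94.80) = 204.40 mGal

204.4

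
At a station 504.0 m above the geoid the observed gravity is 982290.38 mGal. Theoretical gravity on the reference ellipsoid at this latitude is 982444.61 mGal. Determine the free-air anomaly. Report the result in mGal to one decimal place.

Free-air correction = 0.3086 × 504.0 = 155.53 mGal
Free-air anomaly = 982290.38 − 982444.61 + (155.53) = 1.30 mGal

1.3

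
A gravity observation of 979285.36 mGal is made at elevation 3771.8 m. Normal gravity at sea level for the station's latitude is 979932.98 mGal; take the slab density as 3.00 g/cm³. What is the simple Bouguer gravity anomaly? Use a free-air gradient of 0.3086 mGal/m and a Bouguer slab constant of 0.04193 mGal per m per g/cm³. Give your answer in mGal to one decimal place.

Free-air correction = 0.3086 × 3771.8 = 1163.98 mGal
Free-air anomaly = 979285.36 − 979932.98 + (1163.98) = 516.36 mGal
Bouguer slab correction = 0.04193 × 3.00 × 3771.8 = 474.45 mGal
Simple Bouguer anomaly = 516.36 − (474.45) = 41.91 mGal

41.9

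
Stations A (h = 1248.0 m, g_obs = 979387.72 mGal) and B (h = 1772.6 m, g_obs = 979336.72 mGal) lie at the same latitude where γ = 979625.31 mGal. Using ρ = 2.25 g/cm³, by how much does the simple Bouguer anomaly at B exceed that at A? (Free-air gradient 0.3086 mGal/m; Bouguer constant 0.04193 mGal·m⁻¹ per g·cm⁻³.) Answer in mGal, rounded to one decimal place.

61.4

Δg_SB(A) = 979387.72 − 979625.31 + 0.3086×1248.0 − 0.04193×2.25×1248.0 = 29.80 mGal
Δg_SB(B) = 979336.72 − 979625.31 + 0.3086×1772.6 − 0.04193×2.25×1772.6 = 91.20 mGal
Difference = 91.20 − (29.80) = 61.40 mGal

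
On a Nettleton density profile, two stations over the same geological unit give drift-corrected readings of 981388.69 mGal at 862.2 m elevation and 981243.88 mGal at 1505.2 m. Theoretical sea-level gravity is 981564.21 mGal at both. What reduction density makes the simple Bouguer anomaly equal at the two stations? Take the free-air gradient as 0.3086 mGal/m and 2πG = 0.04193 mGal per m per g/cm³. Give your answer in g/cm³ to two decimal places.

Δg_obs = 981243.88 − 981388.69 = -144.81 mGal over Δh = 1505.2 − 862.2 = 643.0 m
Equal Bouguer anomalies ⇒ Δg_obs + (0.3086 − 0.04193ρ)·Δh = 0
0.3086 − 0.04193ρ = −Δg_obs/Δh = 0.22521
ρ = (0.3086 − 0.22521) / 0.04193 = 1.99 g/cm³

1.99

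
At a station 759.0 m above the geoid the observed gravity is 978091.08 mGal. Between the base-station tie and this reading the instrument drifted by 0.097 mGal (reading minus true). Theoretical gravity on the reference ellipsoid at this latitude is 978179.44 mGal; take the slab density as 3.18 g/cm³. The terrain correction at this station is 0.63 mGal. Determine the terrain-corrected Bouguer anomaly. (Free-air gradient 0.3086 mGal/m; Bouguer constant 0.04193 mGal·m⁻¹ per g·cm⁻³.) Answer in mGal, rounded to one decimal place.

45.2

Drift-corrected reading = 978091.08 − (0.097) = 978090.983 mGal
Free-air correction = 0.3086 × 759.0 = 234.23 mGal
Free-air anomaly = 978090.983 − 978179.44 + (234.23) = 145.773 mGal
Bouguer slab correction = 0.04193 × 3.18 × 759.0 = 101.20 mGal
Simple Bouguer anomaly = 145.773 − (101.20) = 44.573 mGal
Complete Bouguer anomaly = 44.573 + 0.63 = 45.203 mGal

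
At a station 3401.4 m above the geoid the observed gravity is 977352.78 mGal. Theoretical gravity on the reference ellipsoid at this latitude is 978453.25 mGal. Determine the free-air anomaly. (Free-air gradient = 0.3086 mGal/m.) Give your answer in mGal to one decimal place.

Free-air correction = 0.3086 × 3401.4 = 1049.67 mGal
Free-air anomaly = 977352.78 − 978453.25 + (1049.67) = -50.80 mGal

-50.8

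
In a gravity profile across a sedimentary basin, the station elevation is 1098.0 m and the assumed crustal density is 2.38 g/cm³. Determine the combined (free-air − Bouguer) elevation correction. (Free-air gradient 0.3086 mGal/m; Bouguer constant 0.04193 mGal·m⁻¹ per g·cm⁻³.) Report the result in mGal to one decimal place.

229.3

Combined gradient = 0.3086 − 0.04193 × 2.38 = 0.2088066 mGal/m
Combined elevation correction = 0.2088066 × 1098.0 = 229.3 mGal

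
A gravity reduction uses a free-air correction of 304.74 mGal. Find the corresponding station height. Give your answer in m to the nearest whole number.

h = 304.74 / 0.3086 = 987.49 m

987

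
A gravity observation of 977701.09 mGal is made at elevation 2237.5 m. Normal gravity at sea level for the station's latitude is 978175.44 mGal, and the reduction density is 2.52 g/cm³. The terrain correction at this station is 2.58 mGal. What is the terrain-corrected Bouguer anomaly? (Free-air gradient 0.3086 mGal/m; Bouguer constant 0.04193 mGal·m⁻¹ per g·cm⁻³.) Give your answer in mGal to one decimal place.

-17.7

Free-air correction = 0.3086 × 2237.5 = 690.49 mGal
Free-air anomaly = 977701.09 − 978175.44 + (690.49) = 216.14 mGal
Bouguer slab correction = 0.04193 × 2.52 × 2237.5 = 236.42 mGal
Simple Bouguer anomaly = 216.14 − (236.42) = -20.28 mGal
Complete Bouguer anomaly = -20.28 + 2.58 = -17.70 mGal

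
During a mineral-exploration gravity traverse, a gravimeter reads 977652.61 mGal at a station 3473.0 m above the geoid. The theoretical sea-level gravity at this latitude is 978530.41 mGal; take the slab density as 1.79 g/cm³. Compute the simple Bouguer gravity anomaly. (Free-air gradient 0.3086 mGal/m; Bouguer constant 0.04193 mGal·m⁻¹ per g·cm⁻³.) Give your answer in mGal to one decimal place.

Free-air correction = 0.3086 × 3473.0 = 1071.77 mGal
Free-air anomaly = 977652.61 − 978530.41 + (1071.77) = 193.97 mGal
Bouguer slab correction = 0.04193 × 1.79 × 3473.0 = 260.66 mGal
Simple Bouguer anomaly = 193.97 − (260.66) = -66.69 mGal

-66.7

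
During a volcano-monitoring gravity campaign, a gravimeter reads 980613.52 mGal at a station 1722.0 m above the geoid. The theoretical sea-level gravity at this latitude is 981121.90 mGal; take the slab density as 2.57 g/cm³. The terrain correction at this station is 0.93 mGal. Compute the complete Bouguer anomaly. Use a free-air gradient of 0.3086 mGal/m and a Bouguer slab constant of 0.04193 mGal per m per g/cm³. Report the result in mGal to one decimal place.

Free-air correction = 0.3086 × 1722.0 = 531.41 mGal
Free-air anomaly = 980613.52 − 981121.90 + (531.41) = 23.03 mGal
Bouguer slab correction = 0.04193 × 2.57 × 1722.0 = 185.56 mGal
Simple Bouguer anomaly = 23.03 − (185.56) = -162.53 mGal
Complete Bouguer anomaly = -162.53 + 0.93 = -161.60 mGal

-161.6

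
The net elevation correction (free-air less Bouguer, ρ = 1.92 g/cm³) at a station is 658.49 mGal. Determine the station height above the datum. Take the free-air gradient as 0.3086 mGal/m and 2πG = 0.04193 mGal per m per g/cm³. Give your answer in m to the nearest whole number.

Combined gradient = 0.3086 − 0.04193 × 1.92 = 0.2280944 mGal/m
h = 658.49 / 0.2280944 = 2886.92 m

2887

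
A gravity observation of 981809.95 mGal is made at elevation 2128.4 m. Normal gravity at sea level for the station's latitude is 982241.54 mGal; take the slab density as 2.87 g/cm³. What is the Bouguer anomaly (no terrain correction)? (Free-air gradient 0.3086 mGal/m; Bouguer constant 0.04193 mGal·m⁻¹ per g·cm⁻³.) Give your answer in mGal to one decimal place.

-30.9

Free-air correction = 0.3086 × 2128.4 = 656.82 mGal
Free-air anomaly = 981809.95 − 982241.54 + (656.82) = 225.23 mGal
Bouguer slab correction = 0.04193 × 2.87 × 2128.4 = 256.13 mGal
Simple Bouguer anomaly = 225.23 − (256.13) = -30.90 mGal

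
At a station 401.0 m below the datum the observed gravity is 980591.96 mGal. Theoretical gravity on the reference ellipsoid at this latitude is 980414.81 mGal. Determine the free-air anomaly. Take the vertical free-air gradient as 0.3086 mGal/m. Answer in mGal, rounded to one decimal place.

Free-air correction = 0.3086 × -401.0 = -123.75 mGal
Free-air anomaly = 980591.96 − 980414.81 + (-123.75) = 53.40 mGal

53.4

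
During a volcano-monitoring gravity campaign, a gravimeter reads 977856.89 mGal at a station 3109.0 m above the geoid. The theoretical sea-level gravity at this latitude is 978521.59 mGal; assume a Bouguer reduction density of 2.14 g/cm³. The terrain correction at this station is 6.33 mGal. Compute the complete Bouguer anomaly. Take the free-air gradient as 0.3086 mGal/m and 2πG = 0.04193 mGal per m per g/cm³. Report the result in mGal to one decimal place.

Free-air correction = 0.3086 × 3109.0 = 959.44 mGal
Free-air anomaly = 977856.89 − 978521.59 + (959.44) = 294.74 mGal
Bouguer slab correction = 0.04193 × 2.14 × 3109.0 = 278.97 mGal
Simple Bouguer anomaly = 294.74 − (278.97) = 15.77 mGal
Complete Bouguer anomaly = 15.77 + 6.33 = 22.10 mGal

22.1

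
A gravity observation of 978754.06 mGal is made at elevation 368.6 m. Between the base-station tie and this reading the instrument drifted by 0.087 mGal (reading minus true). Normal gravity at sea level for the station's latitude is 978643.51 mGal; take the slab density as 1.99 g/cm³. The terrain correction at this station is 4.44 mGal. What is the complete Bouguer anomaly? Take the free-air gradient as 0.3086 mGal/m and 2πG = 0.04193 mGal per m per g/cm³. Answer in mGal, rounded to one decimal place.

197.9

Drift-corrected reading = 978754.06 − (0.087) = 978753.973 mGal
Free-air correction = 0.3086 × 368.6 = 113.75 mGal
Free-air anomaly = 978753.973 − 978643.51 + (113.75) = 224.213 mGal
Bouguer slab correction = 0.04193 × 1.99 × 368.6 = 30.76 mGal
Simple Bouguer anomaly = 224.213 − (30.76) = 193.453 mGal
Complete Bouguer anomaly = 193.453 + 4.44 = 197.893 mGal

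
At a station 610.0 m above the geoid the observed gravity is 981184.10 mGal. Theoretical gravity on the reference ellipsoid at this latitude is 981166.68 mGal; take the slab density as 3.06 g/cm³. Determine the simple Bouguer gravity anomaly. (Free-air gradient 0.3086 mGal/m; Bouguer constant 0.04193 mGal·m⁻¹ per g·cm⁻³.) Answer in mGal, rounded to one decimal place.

Free-air correction = 0.3086 × 610.0 = 188.25 mGal
Free-air anomaly = 981184.10 − 981166.68 + (188.25) = 205.67 mGal
Bouguer slab correction = 0.04193 × 3.06 × 610.0 = 78.27 mGal
Simple Bouguer anomaly = 205.67 − (78.27) = 127.40 mGal

127.4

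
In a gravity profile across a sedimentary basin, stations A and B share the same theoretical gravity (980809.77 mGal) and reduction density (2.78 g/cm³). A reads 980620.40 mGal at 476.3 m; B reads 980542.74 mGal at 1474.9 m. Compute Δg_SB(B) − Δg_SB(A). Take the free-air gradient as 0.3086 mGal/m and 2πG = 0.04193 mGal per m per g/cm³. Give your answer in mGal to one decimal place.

114.1

Δg_SB(A) = 980620.40 − 980809.77 + 0.3086×476.3 − 0.04193×2.78×476.3 = -97.90 mGal
Δg_SB(B) = 980542.74 − 980809.77 + 0.3086×1474.9 − 0.04193×2.78×1474.9 = 16.20 mGal
Difference = 16.20 − (-97.90) = 114.10 mGal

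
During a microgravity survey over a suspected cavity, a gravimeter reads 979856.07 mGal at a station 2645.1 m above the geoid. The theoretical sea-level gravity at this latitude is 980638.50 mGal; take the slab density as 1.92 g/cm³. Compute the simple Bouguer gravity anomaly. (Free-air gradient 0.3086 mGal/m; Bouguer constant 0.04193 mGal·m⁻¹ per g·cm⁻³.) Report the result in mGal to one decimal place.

-179.1

Free-air correction = 0.3086 × 2645.1 = 816.28 mGal
Free-air anomaly = 979856.07 − 980638.50 + (816.28) = 33.85 mGal
Bouguer slab correction = 0.04193 × 1.92 × 2645.1 = 212.95 mGal
Simple Bouguer anomaly = 33.85 − (212.95) = -179.10 mGal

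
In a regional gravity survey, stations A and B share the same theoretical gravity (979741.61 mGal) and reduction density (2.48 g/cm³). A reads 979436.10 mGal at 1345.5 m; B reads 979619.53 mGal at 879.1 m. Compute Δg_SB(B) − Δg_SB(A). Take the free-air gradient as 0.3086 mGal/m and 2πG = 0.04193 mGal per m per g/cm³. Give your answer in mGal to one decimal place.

Δg_SB(A) = 979436.10 − 979741.61 + 0.3086×1345.5 − 0.04193×2.48×1345.5 = -30.20 mGal
Δg_SB(B) = 979619.53 − 979741.61 + 0.3086×879.1 − 0.04193×2.48×879.1 = 57.80 mGal
Difference = 57.80 − (-30.20) = 88.00 mGal

88.0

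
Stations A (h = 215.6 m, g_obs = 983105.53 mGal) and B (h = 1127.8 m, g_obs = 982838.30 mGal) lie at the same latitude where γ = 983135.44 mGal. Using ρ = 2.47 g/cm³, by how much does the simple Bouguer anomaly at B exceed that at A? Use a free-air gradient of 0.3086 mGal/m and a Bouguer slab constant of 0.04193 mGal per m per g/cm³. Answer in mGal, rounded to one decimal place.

Δg_SB(A) = 983105.53 − 983135.44 + 0.3086×215.6 − 0.04193×2.47×215.6 = 14.30 mGal
Δg_SB(B) = 982838.30 − 983135.44 + 0.3086×1127.8 − 0.04193×2.47×1127.8 = -65.90 mGal
Difference = -65.90 − (14.30) = -80.20 mGal

-80.2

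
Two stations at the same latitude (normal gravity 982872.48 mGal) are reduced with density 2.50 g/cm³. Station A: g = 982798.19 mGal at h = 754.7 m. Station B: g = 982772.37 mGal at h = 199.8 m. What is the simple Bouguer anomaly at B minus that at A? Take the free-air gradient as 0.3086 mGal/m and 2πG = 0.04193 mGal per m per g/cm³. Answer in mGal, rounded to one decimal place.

Δg_SB(A) = 982798.19 − 982872.48 + 0.3086×754.7 − 0.04193×2.50×754.7 = 79.50 mGal
Δg_SB(B) = 982772.37 − 982872.48 + 0.3086×199.8 − 0.04193×2.50×199.8 = -59.40 mGal
Difference = -59.40 − (79.50) = -138.90 mGal

-138.9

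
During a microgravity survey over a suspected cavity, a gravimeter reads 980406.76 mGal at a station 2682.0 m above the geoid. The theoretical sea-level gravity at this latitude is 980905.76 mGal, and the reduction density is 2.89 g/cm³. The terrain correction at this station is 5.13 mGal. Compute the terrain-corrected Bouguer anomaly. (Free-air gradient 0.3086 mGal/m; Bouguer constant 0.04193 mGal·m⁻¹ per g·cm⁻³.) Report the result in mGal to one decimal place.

8.8

Free-air correction = 0.3086 × 2682.0 = 827.67 mGal
Free-air anomaly = 980406.76 − 980905.76 + (827.67) = 328.67 mGal
Bouguer slab correction = 0.04193 × 2.89 × 2682.0 = 325.00 mGal
Simple Bouguer anomaly = 328.67 − (325.00) = 3.67 mGal
Complete Bouguer anomaly = 3.67 + 5.13 = 8.80 mGal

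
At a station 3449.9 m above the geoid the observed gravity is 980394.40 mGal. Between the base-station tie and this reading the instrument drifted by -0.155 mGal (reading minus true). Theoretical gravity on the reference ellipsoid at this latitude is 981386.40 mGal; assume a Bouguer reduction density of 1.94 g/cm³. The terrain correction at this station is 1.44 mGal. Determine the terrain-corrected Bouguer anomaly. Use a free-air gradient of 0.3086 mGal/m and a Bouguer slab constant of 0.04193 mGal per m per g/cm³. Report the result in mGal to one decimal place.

-206.4

Drift-corrected reading = 980394.40 − (-0.155) = 980394.555 mGal
Free-air correction = 0.3086 × 3449.9 = 1064.64 mGal
Free-air anomaly = 980394.555 − 981386.40 + (1064.64) = 72.795 mGal
Bouguer slab correction = 0.04193 × 1.94 × 3449.9 = 280.63 mGal
Simple Bouguer anomaly = 72.795 − (280.63) = -207.835 mGal
Complete Bouguer anomaly = -207.835 + 1.44 = -206.395 mGal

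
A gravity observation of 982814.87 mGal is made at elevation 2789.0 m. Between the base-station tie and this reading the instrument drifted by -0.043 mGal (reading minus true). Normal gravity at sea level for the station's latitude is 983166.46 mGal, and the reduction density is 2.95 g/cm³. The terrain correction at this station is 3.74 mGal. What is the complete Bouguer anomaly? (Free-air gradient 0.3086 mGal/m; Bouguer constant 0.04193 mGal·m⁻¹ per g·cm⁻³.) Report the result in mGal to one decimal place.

167.9

Drift-corrected reading = 982814.87 − (-0.043) = 982814.913 mGal
Free-air correction = 0.3086 × 2789.0 = 860.69 mGal
Free-air anomaly = 982814.913 − 983166.46 + (860.69) = 509.143 mGal
Bouguer slab correction = 0.04193 × 2.95 × 2789.0 = 344.98 mGal
Simple Bouguer anomaly = 509.143 − (344.98) = 164.163 mGal
Complete Bouguer anomaly = 164.163 + 3.74 = 167.903 mGal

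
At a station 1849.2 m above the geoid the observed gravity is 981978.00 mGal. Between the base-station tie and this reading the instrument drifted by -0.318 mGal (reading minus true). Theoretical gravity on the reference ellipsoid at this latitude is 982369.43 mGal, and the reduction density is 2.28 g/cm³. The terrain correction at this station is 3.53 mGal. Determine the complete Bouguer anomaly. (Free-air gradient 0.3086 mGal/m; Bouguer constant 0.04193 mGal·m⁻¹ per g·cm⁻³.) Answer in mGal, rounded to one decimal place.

6.3

Drift-corrected reading = 981978.00 − (-0.318) = 981978.318 mGal
Free-air correction = 0.3086 × 1849.2 = 570.66 mGal
Free-air anomaly = 981978.318 − 982369.43 + (570.66) = 179.548 mGal
Bouguer slab correction = 0.04193 × 2.28 × 1849.2 = 176.78 mGal
Simple Bouguer anomaly = 179.548 − (176.78) = 2.768 mGal
Complete Bouguer anomaly = 2.768 + 3.53 = 6.298 mGal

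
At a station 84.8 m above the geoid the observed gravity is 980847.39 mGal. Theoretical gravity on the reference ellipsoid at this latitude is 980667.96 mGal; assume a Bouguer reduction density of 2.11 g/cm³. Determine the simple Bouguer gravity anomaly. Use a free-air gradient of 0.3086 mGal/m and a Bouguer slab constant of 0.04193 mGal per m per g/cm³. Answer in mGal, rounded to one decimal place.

Free-air correction = 0.3086 × 84.8 = 26.17 mGal
Free-air anomaly = 980847.39 − 980667.96 + (26.17) = 205.60 mGal
Bouguer slab correction = 0.04193 × 2.11 × 84.8 = 7.50 mGal
Simple Bouguer anomaly = 205.60 − (7.50) = 198.10 mGal

198.1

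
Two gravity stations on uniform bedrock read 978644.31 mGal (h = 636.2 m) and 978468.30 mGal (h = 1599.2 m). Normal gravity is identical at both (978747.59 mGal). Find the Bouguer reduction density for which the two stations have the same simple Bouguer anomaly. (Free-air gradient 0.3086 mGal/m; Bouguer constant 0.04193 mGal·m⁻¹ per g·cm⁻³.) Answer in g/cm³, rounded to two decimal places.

Δg_obs = 978468.30 − 978644.31 = -176.01 mGal over Δh = 1599.2 − 636.2 = 963.0 m
Equal Bouguer anomalies ⇒ Δg_obs + (0.3086 − 0.04193ρ)·Δh = 0
0.3086 − 0.04193ρ = −Δg_obs/Δh = 0.18277
ρ = (0.3086 − 0.18277) / 0.04193 = 3.00 g/cm³

3.00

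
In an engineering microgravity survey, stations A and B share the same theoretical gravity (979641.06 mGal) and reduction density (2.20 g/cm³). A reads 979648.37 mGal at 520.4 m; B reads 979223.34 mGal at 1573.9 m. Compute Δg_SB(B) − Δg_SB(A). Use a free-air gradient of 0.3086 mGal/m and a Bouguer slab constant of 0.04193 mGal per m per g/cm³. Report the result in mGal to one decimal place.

-197.1

Δg_SB(A) = 979648.37 − 979641.06 + 0.3086×520.4 − 0.04193×2.20×520.4 = 119.90 mGal
Δg_SB(B) = 979223.34 − 979641.06 + 0.3086×1573.9 − 0.04193×2.20×1573.9 = -77.20 mGal
Difference = -77.20 − (119.90) = -197.10 mGal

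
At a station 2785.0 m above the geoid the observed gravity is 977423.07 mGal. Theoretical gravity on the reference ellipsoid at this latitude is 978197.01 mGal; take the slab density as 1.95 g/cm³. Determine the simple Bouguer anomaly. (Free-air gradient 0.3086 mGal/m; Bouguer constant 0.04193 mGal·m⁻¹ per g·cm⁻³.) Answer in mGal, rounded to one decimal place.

Free-air correction = 0.3086 × 2785.0 = 859.45 mGal
Free-air anomaly = 977423.07 − 978197.01 + (859.45) = 85.51 mGal
Bouguer slab correction = 0.04193 × 1.95 × 2785.0 = 227.71 mGal
Simple Bouguer anomaly = 85.51 − (227.71) = -142.20 mGal

-142.2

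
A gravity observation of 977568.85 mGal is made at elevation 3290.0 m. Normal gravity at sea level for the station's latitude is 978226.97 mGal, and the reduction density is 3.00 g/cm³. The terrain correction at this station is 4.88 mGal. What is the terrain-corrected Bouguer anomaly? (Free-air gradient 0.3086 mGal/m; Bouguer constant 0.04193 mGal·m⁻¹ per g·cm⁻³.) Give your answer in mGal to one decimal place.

Free-air correction = 0.3086 × 3290.0 = 1015.29 mGal
Free-air anomaly = 977568.85 − 978226.97 + (1015.29) = 357.17 mGal
Bouguer slab correction = 0.04193 × 3.00 × 3290.0 = 413.85 mGal
Simple Bouguer anomaly = 357.17 − (413.85) = -56.68 mGal
Complete Bouguer anomaly = -56.68 + 4.88 = -51.80 mGal

-51.8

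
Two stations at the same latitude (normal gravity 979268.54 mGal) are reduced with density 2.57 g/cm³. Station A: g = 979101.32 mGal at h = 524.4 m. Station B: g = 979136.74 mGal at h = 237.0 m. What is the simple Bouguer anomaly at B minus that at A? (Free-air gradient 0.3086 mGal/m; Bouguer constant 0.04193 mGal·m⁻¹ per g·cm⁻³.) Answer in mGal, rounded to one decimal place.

-22.3

Δg_SB(A) = 979101.32 − 979268.54 + 0.3086×524.4 − 0.04193×2.57×524.4 = -61.90 mGal
Δg_SB(B) = 979136.74 − 979268.54 + 0.3086×237.0 − 0.04193×2.57×237.0 = -84.20 mGal
Difference = -84.20 − (-61.90) = -22.30 mGal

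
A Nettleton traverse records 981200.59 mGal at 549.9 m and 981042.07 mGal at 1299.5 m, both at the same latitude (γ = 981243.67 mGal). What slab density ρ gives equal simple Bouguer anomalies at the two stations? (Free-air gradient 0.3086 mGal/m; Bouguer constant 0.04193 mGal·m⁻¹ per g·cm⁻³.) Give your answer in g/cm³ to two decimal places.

Δg_obs = 981042.07 − 981200.59 = -158.52 mGal over Δh = 1299.5 − 549.9 = 749.6 m
Equal Bouguer anomalies ⇒ Δg_obs + (0.3086 − 0.04193ρ)·Δh = 0
0.3086 − 0.04193ρ = −Δg_obs/Δh = 0.21147
ρ = (0.3086 − 0.21147) / 0.04193 = 2.32 g/cm³

2.32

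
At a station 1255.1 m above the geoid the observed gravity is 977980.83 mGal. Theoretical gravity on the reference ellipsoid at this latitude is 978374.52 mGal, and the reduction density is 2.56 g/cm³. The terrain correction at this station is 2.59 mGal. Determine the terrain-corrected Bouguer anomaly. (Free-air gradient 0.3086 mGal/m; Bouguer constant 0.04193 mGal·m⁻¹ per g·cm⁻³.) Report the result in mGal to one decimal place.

-138.5

Free-air correction = 0.3086 × 1255.1 = 387.32 mGal
Free-air anomaly = 977980.83 − 978374.52 + (387.32) = -6.37 mGal
Bouguer slab correction = 0.04193 × 2.56 × 1255.1 = 134.72 mGal
Simple Bouguer anomaly = -6.37 − (134.72) = -141.09 mGal
Complete Bouguer anomaly = -141.09 + 2.59 = -138.50 mGal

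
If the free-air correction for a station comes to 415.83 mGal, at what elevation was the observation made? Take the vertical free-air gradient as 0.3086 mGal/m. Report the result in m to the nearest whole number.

1347

h = 415.83 / 0.3086 = 1347.47 m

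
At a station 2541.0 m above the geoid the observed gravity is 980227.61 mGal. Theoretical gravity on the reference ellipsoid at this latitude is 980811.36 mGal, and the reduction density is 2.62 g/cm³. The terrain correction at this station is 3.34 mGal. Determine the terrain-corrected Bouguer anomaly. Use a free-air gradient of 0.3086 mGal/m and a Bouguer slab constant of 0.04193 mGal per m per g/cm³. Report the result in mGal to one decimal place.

Free-air correction = 0.3086 × 2541.0 = 784.15 mGal
Free-air anomaly = 980227.61 − 980811.36 + (784.15) = 200.40 mGal
Bouguer slab correction = 0.04193 × 2.62 × 2541.0 = 279.15 mGal
Simple Bouguer anomaly = 200.40 − (279.15) = -78.75 mGal
Complete Bouguer anomaly = -78.75 + 3.34 = -75.41 mGal

-75.4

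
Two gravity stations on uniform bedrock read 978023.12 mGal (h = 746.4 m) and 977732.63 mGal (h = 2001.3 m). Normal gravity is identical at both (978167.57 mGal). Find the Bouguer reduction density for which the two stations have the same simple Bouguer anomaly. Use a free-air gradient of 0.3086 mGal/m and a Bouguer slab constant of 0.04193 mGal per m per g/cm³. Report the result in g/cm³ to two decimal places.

1.84

Δg_obs = 977732.63 − 978023.12 = -290.49 mGal over Δh = 2001.3 − 746.4 = 1254.9 m
Equal Bouguer anomalies ⇒ Δg_obs + (0.3086 − 0.04193ρ)·Δh = 0
0.3086 − 0.04193ρ = −Δg_obs/Δh = 0.23148
ρ = (0.3086 − 0.23148) / 0.04193 = 1.84 g/cm³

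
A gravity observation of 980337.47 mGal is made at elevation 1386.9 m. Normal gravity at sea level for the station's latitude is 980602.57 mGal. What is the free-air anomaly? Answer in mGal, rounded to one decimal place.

162.9

Free-air correction = 0.3086 × 1386.9 = 428.00 mGal
Free-air anomaly = 980337.47 − 980602.57 + (428.00) = 162.90 mGal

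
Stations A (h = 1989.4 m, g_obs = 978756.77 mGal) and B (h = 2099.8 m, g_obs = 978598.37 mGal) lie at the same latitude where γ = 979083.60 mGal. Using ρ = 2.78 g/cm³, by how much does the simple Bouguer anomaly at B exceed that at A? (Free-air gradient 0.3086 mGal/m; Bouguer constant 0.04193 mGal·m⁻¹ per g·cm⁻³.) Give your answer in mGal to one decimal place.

Δg_SB(A) = 978756.77 − 979083.60 + 0.3086×1989.4 − 0.04193×2.78×1989.4 = 55.20 mGal
Δg_SB(B) = 978598.37 − 979083.60 + 0.3086×2099.8 − 0.04193×2.78×2099.8 = -82.00 mGal
Difference = -82.00 − (55.20) = -137.20 mGal

-137.2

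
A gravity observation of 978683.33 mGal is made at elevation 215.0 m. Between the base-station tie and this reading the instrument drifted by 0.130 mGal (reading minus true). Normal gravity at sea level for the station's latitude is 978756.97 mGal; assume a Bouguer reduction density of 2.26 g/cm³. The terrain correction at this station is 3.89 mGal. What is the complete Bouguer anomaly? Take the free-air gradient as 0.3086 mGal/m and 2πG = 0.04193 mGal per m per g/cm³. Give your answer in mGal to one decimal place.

Drift-corrected reading = 978683.33 − (0.130) = 978683.200 mGal
Free-air correction = 0.3086 × 215.0 = 66.35 mGal
Free-air anomaly = 978683.200 − 978756.97 + (66.35) = -7.420 mGal
Bouguer slab correction = 0.04193 × 2.26 × 215.0 = 20.37 mGal
Simple Bouguer anomaly = -7.420 − (20.37) = -27.790 mGal
Complete Bouguer anomaly = -27.790 + 3.89 = -23.900 mGal

-23.9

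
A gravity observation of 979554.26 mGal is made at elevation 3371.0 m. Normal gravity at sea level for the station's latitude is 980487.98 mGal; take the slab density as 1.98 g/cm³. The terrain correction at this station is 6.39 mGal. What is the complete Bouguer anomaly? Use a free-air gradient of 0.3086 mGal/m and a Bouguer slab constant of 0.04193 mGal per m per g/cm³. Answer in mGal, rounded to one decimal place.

-166.9

Free-air correction = 0.3086 × 3371.0 = 1040.29 mGal
Free-air anomaly = 979554.26 − 980487.98 + (1040.29) = 106.57 mGal
Bouguer slab correction = 0.04193 × 1.98 × 3371.0 = 279.87 mGal
Simple Bouguer anomaly = 106.57 − (279.87) = -173.30 mGal
Complete Bouguer anomaly = -173.30 + 6.39 = -166.91 mGal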